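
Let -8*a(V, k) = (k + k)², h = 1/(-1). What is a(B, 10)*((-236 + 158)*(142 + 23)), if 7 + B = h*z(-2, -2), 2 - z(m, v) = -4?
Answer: 643500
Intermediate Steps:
z(m, v) = 6 (z(m, v) = 2 - 1*(-4) = 2 + 4 = 6)
h = -1
B = -13 (B = -7 - 1*6 = -7 - 6 = -13)
a(V, k) = -k²/2 (a(V, k) = -(k + k)²/8 = -4*k²/8 = -k²/2)
a(B, 10)*((-236 + 158)*(142 + 23)) = (-½*10²)*((-236 + 158)*(142 + 23)) = (-½*100)*(-78*165) = -50*(-12870) = 643500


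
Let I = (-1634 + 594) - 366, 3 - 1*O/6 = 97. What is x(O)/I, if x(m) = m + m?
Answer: 564/703 ≈ 0.80228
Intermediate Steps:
O = -564 (O = 18 - 6*97 = 18 - 582 = -564)
x(m) = 2*m
I = -1406 (I = -1040 - 366 = -1406)
x(O)/I = (2*(-564))/(-1406) = -1128*(-1/1406) = 564/703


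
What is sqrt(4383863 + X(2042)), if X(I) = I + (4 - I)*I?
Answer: sqrt(224309) ≈ 473.61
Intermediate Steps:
X(I) = I + I*(4 - I)
sqrt(4383863 + X(2042)) = sqrt(4383863 + 2042*(5 - 1*2042)) = sqrt(4383863 + 2042*(5 - 2042)) = sqrt(4383863 + 2042*(-2037)) = sqrt(4383863 - 4159554) = sqrt(224309)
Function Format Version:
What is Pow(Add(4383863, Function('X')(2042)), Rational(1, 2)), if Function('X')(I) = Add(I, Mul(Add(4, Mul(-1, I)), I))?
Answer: Pow(224309, Rational(1, 2)) ≈ 473.61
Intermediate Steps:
Function('X')(I) = Add(I, Mul(I, Add(4, Mul(-1, I))))
Pow(Add(4383863, Function('X')(2042)), Rational(1, 2)) = Pow(Add(4383863, Mul(2042, Add(5, Mul(-1, 2042)))), Rational(1, 2)) = Pow(Add(4383863, Mul(2042, Add(5, -2042))), Rational(1, 2)) = Pow(Add(4383863, Mul(2042, -2037)), Rational(1, 2)) = Pow(Add(4383863, -4159554), Rational(1, 2)) = Pow(224309, Rational(1, 2))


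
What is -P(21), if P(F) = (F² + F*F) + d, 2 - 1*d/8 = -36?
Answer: -1186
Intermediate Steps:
d = 304 (d = 16 - 8*(-36) = 16 + 288 = 304)
P(F) = 304 + 2*F² (P(F) = (F² + F*F) + 304 = (F² + F²) + 304 = 2*F² + 304 = 304 + 2*F²)
-P(21) = -(304 + 2*21²) = -(304 + 2*441) = -(304 + 882) = -1*1186 = -1186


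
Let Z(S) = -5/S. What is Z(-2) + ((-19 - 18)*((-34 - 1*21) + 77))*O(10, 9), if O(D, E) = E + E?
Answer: -29299/2 ≈ -14650.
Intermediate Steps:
O(D, E) = 2*E
Z(-2) + ((-19 - 18)*((-34 - 1*21) + 77))*O(10, 9) = -5/(-2) + ((-19 - 18)*((-34 - 1*21) + 77))*(2*9) = -5*(-½) - 37*((-34 - 21) + 77)*18 = 5/2 - 37*(-55 + 77)*18 = 5/2 - 37*22*18 = 5/2 - 814*18 = 5/2 - 14652 = -29299/2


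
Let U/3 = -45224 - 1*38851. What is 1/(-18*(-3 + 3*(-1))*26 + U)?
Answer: -1/249417 ≈ -4.0094e-6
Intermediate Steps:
U = -252225 (U = 3*(-45224 - 1*38851) = 3*(-45224 - 38851) = 3*(-84075) = -252225)
1/(-18*(-3 + 3*(-1))*26 + U) = 1/(-18*(-3 + 3*(-1))*26 - 252225) = 1/(-18*(-3 - 3)*26 - 252225) = 1/(-18*(-6)*26 - 252225) = 1/(108*26 - 252225) = 1/(2808 - 252225) = 1/(-249417) = -1/249417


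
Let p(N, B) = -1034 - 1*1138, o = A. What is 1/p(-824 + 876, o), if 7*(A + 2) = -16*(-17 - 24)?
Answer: -1/2172 ≈ -0.00046040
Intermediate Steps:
A = 642/7 (A = -2 + (-16*(-17 - 24))/7 = -2 + (-16*(-41))/7 = -2 + (⅐)*656 = -2 + 656/7 = 642/7 ≈ 91.714)
o = 642/7 ≈ 91.714
p(N, B) = -2172 (p(N, B) = -1034 - 1138 = -2172)
1/p(-824 + 876, o) = 1/(-2172) = -1/2172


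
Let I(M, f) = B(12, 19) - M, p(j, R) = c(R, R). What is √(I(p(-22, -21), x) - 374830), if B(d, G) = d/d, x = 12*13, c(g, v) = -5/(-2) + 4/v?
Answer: I*√661202430/42 ≈ 612.23*I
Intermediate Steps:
c(g, v) = 5/2 + 4/v (c(g, v) = -5*(-½) + 4/v = 5/2 + 4/v)
x = 156
p(j, R) = 5/2 + 4/R
B(d, G) = 1
I(M, f) = 1 - M
√(I(p(-22, -21), x) - 374830) = √((1 - (5/2 + 4/(-21))) - 374830) = √((1 - (5/2 + 4*(-1/21))) - 374830) = √((1 - (5/2 - 4/21)) - 374830) = √((1 - 1*97/42) - 374830) = √((1 - 97/42) - 374830) = √(-55/42 - 374830) = √(-15742915/42) = I*√661202430/42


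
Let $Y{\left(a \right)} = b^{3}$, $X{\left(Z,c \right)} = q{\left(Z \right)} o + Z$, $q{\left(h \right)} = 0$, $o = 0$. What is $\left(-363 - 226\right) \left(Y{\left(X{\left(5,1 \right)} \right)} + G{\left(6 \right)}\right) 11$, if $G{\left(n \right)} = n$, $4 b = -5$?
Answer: $- \frac{1678061}{64} \approx -26220.0$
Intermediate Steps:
$b = - \frac{5}{4}$ ($b = \frac{1}{4} \left(-5\right) = - \frac{5}{4} \approx -1.25$)
$X{\left(Z,c \right)} = Z$ ($X{\left(Z,c \right)} = 0 \cdot 0 + Z = 0 + Z = Z$)
$Y{\left(a \right)} = - \frac{125}{64}$ ($Y{\left(a \right)} = \left(- \frac{5}{4}\right)^{3} = - \frac{125}{64}$)
$\left(-363 - 226\right) \left(Y{\left(X{\left(5,1 \right)} \right)} + G{\left(6 \right)}\right) 11 = \left(-363 - 226\right) \left(- \frac{125}{64} + 6\right) 11 = - 589 \cdot \frac{259}{64} \cdot 11 = \left(-589\right) \frac{2849}{64} = - \frac{1678061}{64}$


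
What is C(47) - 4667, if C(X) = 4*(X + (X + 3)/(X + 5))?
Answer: -58177/13 ≈ -4475.2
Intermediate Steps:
C(X) = 4*X + 4*(3 + X)/(5 + X) (C(X) = 4*(X + (3 + X)/(5 + X)) = 4*X + 4*(3 + X)/(5 + X))
C(47) - 4667 = 4*(3 + 47² + 6*47)/(5 + 47) - 4667 = 4*(3 + 2209 + 282)/52 - 4667 = 4*(1/52)*2494 - 4667 = 2494/13 - 4667 = -58177/13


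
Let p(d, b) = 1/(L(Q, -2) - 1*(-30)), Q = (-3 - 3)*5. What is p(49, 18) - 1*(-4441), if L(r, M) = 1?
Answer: 137672/31 ≈ 4441.0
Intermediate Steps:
Q = -30 (Q = -6*5 = -30)
p(d, b) = 1/31 (p(d, b) = 1/(1 - 1*(-30)) = 1/(1 + 30) = 1/31)
p(49, 18) - 1*(-4441) = 1/31 - 1*(-4441) = 1/31 + 4441 = 137672/31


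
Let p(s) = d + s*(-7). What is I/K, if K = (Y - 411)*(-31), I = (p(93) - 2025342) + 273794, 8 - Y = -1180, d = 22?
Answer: 83437/1147 ≈ 72.744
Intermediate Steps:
Y = 1188 (Y = 8 - 1*(-1180) = 8 + 1180 = 1188)
p(s) = 22 - 7*s (p(s) = 22 + s*(-7) = 22 - 7*s)
I = -1752177 (I = ((22 - 7*93) - 2025342) + 273794 = ((22 - 651) - 2025342) + 273794 = (-629 - 2025342) + 273794 = -2025971 + 273794 = -1752177)
K = -24087 (K = (1188 - 411)*(-31) = 777*(-31) = -24087)
I/K = -1752177/(-24087) = -1752177*(-1/24087) = 83437/1147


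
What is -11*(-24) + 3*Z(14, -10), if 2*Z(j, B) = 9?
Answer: 555/2 ≈ 277.50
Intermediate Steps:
Z(j, B) = 9/2 (Z(j, B) = (½)*9 = 9/2)
-11*(-24) + 3*Z(14, -10) = -11*(-24) + 3*(9/2) = 264 + 27/2 = 555/2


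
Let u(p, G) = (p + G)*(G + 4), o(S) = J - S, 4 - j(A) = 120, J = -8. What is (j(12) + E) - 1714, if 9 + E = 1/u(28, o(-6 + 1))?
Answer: -45974/25 ≈ -1839.0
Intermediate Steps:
j(A) = -116 (j(A) = 4 - 1*120 = 4 - 120 = -116)
o(S) = -8 - S
u(p, G) = (4 + G)*(G + p) (u(p, G) = (G + p)*(4 + G) = (4 + G)*(G + p))
E = -224/25 (E = -9 + 1/((-8 - (-6 + 1))² + 4*(-8 - (-6 + 1)) + 4*28 + (-8 - (-6 + 1))*28) = -9 + 1/((-8 - 1*(-5))² + 4*(-8 - 1*(-5)) + 112 + (-8 - 1*(-5))*28) = -9 + 1/((-8 + 5)² + 4*(-8 + 5) + 112 + (-8 + 5)*28) = -9 + 1/((-3)² + 4*(-3) + 112 - 3*28) = -9 + 1/(9 - 12 + 112 - 84) = -9 + 1/25 = -224/25 ≈ -8.9600)
(j(12) + E) - 1714 = (-116 - 224/25) - 1714 = -3124/25 - 1714 = -45974/25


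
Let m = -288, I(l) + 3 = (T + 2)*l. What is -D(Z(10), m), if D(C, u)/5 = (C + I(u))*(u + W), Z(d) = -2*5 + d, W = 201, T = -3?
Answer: 123975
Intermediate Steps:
I(l) = -3 - l (I(l) = -3 + (-3 + 2)*l = -3 - l)
Z(d) = -10 + d
D(C, u) = 5*(201 + u)*(-3 + C - u) (D(C, u) = 5*((C + (-3 - u))*(u + 201)) = 5*((-3 + C - u)*(201 + u)) = 5*((201 + u)*(-3 + C - u)) = 5*(201 + u)*(-3 + C - u))
-D(Z(10), m) = -(-3015 - 1020*(-288) - 5*(-288)² + 1005*(-10 + 10) + 5*(-10 + 10)*(-288)) = -(-3015 + 293760 - 5*82944 + 1005*0 + 5*0*(-288)) = -(-3015 + 293760 - 414720 + 0 + 0) = -1*(-123975) = 123975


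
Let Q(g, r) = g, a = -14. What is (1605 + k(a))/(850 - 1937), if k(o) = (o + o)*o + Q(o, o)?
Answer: -1983/1087 ≈ -1.8243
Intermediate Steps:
k(o) = o + 2*o² (k(o) = (o + o)*o + o = (2*o)*o + o = 2*o² + o = o + 2*o²)
(1605 + k(a))/(850 - 1937) = (1605 - 14*(1 + 2*(-14)))/(850 - 1937) = (1605 - 14*(1 - 28))/(-1087) = (1605 - 14*(-27))*(-1/1087) = (1605 + 378)*(-1/1087) = 1983*(-1/1087) = -1983/1087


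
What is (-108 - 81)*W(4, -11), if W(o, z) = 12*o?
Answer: -9072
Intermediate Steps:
(-108 - 81)*W(4, -11) = (-108 - 81)*(12*4) = -189*48 = -9072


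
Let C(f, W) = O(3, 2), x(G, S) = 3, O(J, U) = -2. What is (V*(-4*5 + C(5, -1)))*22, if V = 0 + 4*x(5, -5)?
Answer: -5808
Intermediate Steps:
C(f, W) = -2
V = 12 (V = 0 + 4*3 = 0 + 12 = 12)
(V*(-4*5 + C(5, -1)))*22 = (12*(-4*5 - 2))*22 = (12*(-20 - 2))*22 = (12*(-22))*22 = -264*22 = -5808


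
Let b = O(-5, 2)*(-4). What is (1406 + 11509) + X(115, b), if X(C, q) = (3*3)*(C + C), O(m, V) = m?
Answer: 14985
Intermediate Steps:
b = 20 (b = -5*(-4) = 20)
X(C, q) = 18*C (X(C, q) = 9*(2*C) = 18*C)
(1406 + 11509) + X(115, b) = (1406 + 11509) + 18*115 = 12915 + 2070 = 14985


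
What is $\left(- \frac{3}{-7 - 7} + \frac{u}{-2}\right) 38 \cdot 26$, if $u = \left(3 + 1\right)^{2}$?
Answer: $- \frac{53846}{7} \approx -7692.3$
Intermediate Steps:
$u = 16$ ($u = 4^{2} = 16$)
$\left(- \frac{3}{-7 - 7} + \frac{u}{-2}\right) 38 \cdot 26 = \left(- \frac{3}{-7 - 7} + \frac{16}{-2}\right) 38 \cdot 26 = \left(- \frac{3}{-14} + 16 \left(- \frac{1}{2}\right)\right) 38 \cdot 26 = \left(\left(-3\right) \left(- \frac{1}{14}\right) - 8\right) 38 \cdot 26 = \left(\frac{3}{14} - 8\right) 38 \cdot 26 = \left(- \frac{109}{14}\right) 38 \cdot 26 = \left(- \frac{2071}{7}\right) 26 = - \frac{53846}{7}$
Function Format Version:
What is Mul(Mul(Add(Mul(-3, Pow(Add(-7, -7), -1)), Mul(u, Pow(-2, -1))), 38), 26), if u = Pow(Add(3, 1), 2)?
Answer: Rational(-53846, 7) ≈ -7692.3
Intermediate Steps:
u = 16 (u = Pow(4, 2) = 16)
Mul(Mul(Add(Mul(-3, Pow(Add(-7, -7), -1)), Mul(u, Pow(-2, -1))), 38), 26) = Mul(Mul(Add(Mul(-3, Pow(Add(-7, -7), -1)), Mul(16, Pow(-2, -1))), 38), 26) = Mul(Mul(Add(Mul(-3, Pow(-14, -1)), Mul(16, Rational(-1, 2))), 38), 26) = Mul(Mul(Add(Mul(-3, Rational(-1, 14)), -8), 38), 26) = Mul(Mul(Add(Rational(3, 14), -8), 38), 26) = Mul(Mul(Rational(-109, 14), 38), 26) = Mul(Rational(-2071, 7), 26) = Rational(-53846, 7)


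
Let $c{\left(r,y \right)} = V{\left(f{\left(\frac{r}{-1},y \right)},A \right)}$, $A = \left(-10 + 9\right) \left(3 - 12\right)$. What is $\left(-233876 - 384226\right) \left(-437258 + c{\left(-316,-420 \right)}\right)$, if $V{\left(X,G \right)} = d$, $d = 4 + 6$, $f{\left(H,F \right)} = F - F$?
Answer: $270263863296$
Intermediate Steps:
$f{\left(H,F \right)} = 0$
$d = 10$
$A = 9$ ($A = \left(-1\right) \left(-9\right) = 9$)
$V{\left(X,G \right)} = 10$
$c{\left(r,y \right)} = 10$
$\left(-233876 - 384226\right) \left(-437258 + c{\left(-316,-420 \right)}\right) = \left(-233876 - 384226\right) \left(-437258 + 10\right) = \left(-618102\right) \left(-437248\right) = 270263863296$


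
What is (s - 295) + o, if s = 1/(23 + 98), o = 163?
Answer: -15971/121 ≈ -131.99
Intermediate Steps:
s = 1/121 ≈ 0.0082645
(s - 295) + o = (1/121 - 295) + 163 = -35694/121 + 163 = -15971/121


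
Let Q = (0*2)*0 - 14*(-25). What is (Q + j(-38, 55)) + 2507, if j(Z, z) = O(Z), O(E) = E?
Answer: 2819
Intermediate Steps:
j(Z, z) = Z
Q = 350 (Q = 0*0 + 350 = 0 + 350 = 350)
(Q + j(-38, 55)) + 2507 = (350 - 38) + 2507 = 312 + 2507 = 2819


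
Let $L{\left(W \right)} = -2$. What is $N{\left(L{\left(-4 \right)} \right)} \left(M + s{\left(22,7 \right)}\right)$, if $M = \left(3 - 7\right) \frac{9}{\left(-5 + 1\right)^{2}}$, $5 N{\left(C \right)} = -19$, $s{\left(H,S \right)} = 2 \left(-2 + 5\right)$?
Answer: $- \frac{57}{4} \approx -14.25$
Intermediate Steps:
$s{\left(H,S \right)} = 6$ ($s{\left(H,S \right)} = 2 \cdot 3 = 6$)
$N{\left(C \right)} = - \frac{19}{5}$ ($N{\left(C \right)} = \frac{1}{5} \left(-19\right) = - \frac{19}{5}$)
$M = - \frac{9}{4}$ ($M = - 4 \frac{9}{\left(-4\right)^{2}} = - 4 \cdot \frac{9}{16} = - 4 \cdot 9 \cdot \frac{1}{16} = \left(-4\right) \frac{9}{16} = - \frac{9}{4} \approx -2.25$)
$N{\left(L{\left(-4 \right)} \right)} \left(M + s{\left(22,7 \right)}\right) = - \frac{19 \left(- \frac{9}{4} + 6\right)}{5} = \left(- \frac{19}{5}\right) \frac{15}{4} = - \frac{57}{4}$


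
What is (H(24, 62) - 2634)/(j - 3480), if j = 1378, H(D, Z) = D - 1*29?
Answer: 2639/2102 ≈ 1.2555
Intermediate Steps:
H(D, Z) = -29 + D (H(D, Z) = D - 29 = -29 + D)
(H(24, 62) - 2634)/(j - 3480) = ((-29 + 24) - 2634)/(1378 - 3480) = (-5 - 2634)/(-2102) = -2639*(-1/2102) = 2639/2102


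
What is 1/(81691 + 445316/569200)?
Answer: 142300/11624740629 ≈ 1.2241e-5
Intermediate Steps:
1/(81691 + 445316/569200) = 1/(81691 + 445316*(1/569200)) = 1/(81691 + 111329/142300) = 1/(11624740629/142300) = 142300/11624740629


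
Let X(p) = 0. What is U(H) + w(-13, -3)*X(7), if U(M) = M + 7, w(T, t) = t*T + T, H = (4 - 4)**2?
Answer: 7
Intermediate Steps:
H = 0 (H = 0**2 = 0)
w(T, t) = T + T*t (w(T, t) = T*t + T = T + T*t)
U(M) = 7 + M
U(H) + w(-13, -3)*X(7) = (7 + 0) - 13*(1 - 3)*0 = 7 - 13*(-2)*0 = 7 + 26*0 = 7 + 0 = 7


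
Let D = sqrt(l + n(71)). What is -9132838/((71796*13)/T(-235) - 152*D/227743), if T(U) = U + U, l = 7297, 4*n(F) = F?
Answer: 4329084373683005903052515/941317297005442299927 - 2182428964420340350*sqrt(3251)/941317297005442299927 ≈ 4598.8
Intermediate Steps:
n(F) = F/4
T(U) = 2*U
D = 3*sqrt(3251)/2 (D = sqrt(7297 + (1/4)*71) = sqrt(7297 + 71/4) = sqrt(29259/4) = 3*sqrt(3251)/2 ≈ 85.526)
-9132838/((71796*13)/T(-235) - 152*D/227743) = -9132838/((71796*13)/((2*(-235))) - 228*sqrt(3251)/227743) = -9132838/(933348/(-470) - 228*sqrt(3251)*(1/227743)) = -9132838/(933348*(-1/470) - 228*sqrt(3251)/227743) = -9132838/(-466674/235 - 228*sqrt(3251)/227743)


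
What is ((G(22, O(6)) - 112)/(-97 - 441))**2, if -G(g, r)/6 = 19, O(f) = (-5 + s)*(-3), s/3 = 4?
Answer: 12769/72361 ≈ 0.17646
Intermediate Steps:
s = 12 (s = 3*4 = 12)
O(f) = -21 (O(f) = (-5 + 12)*(-3) = 7*(-3) = -21)
G(g, r) = -114 (G(g, r) = -6*19 = -114)
((G(22, O(6)) - 112)/(-97 - 441))**2 = ((-114 - 112)/(-97 - 441))**2 = (-226/(-538))**2 = (-226*(-1/538))**2 = (113/269)**2 = 12769/72361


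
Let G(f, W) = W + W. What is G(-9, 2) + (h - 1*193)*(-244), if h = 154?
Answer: 9520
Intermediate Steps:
G(f, W) = 2*W
G(-9, 2) + (h - 1*193)*(-244) = 2*2 + (154 - 1*193)*(-244) = 4 + (154 - 193)*(-244) = 4 - 39*(-244) = 4 + 9516 = 9520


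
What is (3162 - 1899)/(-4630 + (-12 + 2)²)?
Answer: -421/1510 ≈ -0.27881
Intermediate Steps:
(3162 - 1899)/(-4630 + (-12 + 2)²) = 1263/(-4630 + (-10)²) = 1263/(-4630 + 100) = 1263/(-4530) = 1263*(-1/4530) = -421/1510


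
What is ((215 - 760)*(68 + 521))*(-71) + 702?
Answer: 22792057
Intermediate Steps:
((215 - 760)*(68 + 521))*(-71) + 702 = -545*589*(-71) + 702 = -321005*(-71) + 702 = 22791355 + 702 = 22792057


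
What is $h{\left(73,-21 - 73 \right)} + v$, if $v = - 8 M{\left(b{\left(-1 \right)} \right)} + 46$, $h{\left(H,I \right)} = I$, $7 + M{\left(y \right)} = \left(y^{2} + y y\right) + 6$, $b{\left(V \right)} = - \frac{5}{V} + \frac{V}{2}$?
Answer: $-364$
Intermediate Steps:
$b{\left(V \right)} = \frac{V}{2} - \frac{5}{V}$ ($b{\left(V \right)} = - \frac{5}{V} + V \frac{1}{2} = - \frac{5}{V} + \frac{V}{2} = \frac{V}{2} - \frac{5}{V}$)
$M{\left(y \right)} = -1 + 2 y^{2}$ ($M{\left(y \right)} = -7 + \left(\left(y^{2} + y y\right) + 6\right) = -7 + \left(\left(y^{2} + y^{2}\right) + 6\right) = -7 + \left(2 y^{2} + 6\right) = -7 + \left(6 + 2 y^{2}\right) = -1 + 2 y^{2}$)
$v = -270$ ($v = - 8 \left(-1 + 2 \left(\frac{1}{2} \left(-1\right) - \frac{5}{-1}\right)^{2}\right) + 46 = - 8 \left(-1 + 2 \left(- \frac{1}{2} - -5\right)^{2}\right) + 46 = - 8 \left(-1 + 2 \left(- \frac{1}{2} + 5\right)^{2}\right) + 46 = - 8 \left(-1 + 2 \left(\frac{9}{2}\right)^{2}\right) + 46 = - 8 \left(-1 + 2 \cdot \frac{81}{4}\right) + 46 = - 8 \left(-1 + \frac{81}{2}\right) + 46 = \left(-8\right) \frac{79}{2} + 46 = -316 + 46 = -270$)
$h{\left(73,-21 - 73 \right)} + v = \left(-21 - 73\right) - 270 = -94 - 270 = -364$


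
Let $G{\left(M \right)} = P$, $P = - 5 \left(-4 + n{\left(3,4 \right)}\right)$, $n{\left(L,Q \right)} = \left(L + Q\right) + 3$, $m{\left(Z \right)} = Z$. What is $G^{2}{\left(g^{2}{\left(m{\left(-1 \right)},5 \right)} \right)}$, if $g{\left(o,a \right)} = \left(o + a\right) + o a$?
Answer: $900$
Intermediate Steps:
$n{\left(L,Q \right)} = 3 + L + Q$
$g{\left(o,a \right)} = a + o + a o$ ($g{\left(o,a \right)} = \left(a + o\right) + a o = a + o + a o$)
$P = -30$ ($P = - 5 \left(-4 + \left(3 + 3 + 4\right)\right) = - 5 \left(-4 + 10\right) = \left(-5\right) 6 = -30$)
$G{\left(M \right)} = -30$
$G^{2}{\left(g^{2}{\left(m{\left(-1 \right)},5 \right)} \right)} = \left(-30\right)^{2} = 900$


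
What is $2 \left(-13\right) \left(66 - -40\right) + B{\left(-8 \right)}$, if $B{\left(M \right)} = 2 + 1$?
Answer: $-2753$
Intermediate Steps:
$B{\left(M \right)} = 3$
$2 \left(-13\right) \left(66 - -40\right) + B{\left(-8 \right)} = 2 \left(-13\right) \left(66 - -40\right) + 3 = - 26 \left(66 + 40\right) + 3 = \left(-26\right) 106 + 3 = -2756 + 3 = -2753$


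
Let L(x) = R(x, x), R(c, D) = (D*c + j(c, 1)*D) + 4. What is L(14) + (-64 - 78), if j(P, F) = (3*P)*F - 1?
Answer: 632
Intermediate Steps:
j(P, F) = -1 + 3*F*P (j(P, F) = 3*F*P - 1 = -1 + 3*F*P)
R(c, D) = 4 + D*c + D*(-1 + 3*c) (R(c, D) = (D*c + (-1 + 3*1*c)*D) + 4 = (D*c + (-1 + 3*c)*D) + 4 = (D*c + D*(-1 + 3*c)) + 4 = 4 + D*c + D*(-1 + 3*c))
L(x) = 4 - x + 4*x² (L(x) = 4 - x + 4*x*x = 4 - x + 4*x²)
L(14) + (-64 - 78) = (4 - 1*14 + 4*14²) + (-64 - 78) = (4 - 14 + 4*196) - 142 = (4 - 14 + 784) - 142 = 774 - 142 = 632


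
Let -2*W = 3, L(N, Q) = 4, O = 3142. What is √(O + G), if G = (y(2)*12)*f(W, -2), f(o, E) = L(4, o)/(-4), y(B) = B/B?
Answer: √3130 ≈ 55.946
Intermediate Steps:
W = -3/2 (W = -½*3 = -3/2 ≈ -1.5000)
y(B) = 1
f(o, E) = -1 (f(o, E) = 4/(-4) = 4*(-¼) = -1)
G = -12 (G = (1*12)*(-1) = 12*(-1) = -12)
√(O + G) = √(3142 - 12) = √3130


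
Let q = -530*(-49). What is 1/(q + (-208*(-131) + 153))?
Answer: 1/53371 ≈ 1.8737e-5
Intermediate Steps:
q = 25970
1/(q + (-208*(-131) + 153)) = 1/(25970 + (-208*(-131) + 153)) = 1/(25970 + (27248 + 153)) = 1/(25970 + 27401) = 1/53371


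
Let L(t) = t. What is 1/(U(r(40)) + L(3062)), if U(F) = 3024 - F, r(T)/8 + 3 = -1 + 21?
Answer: 1/5950 ≈ 0.00016807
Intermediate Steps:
r(T) = 136 (r(T) = -24 + 8*(-1 + 21) = -24 + 8*20 = -24 + 160 = 136)
1/(U(r(40)) + L(3062)) = 1/((3024 - 1*136) + 3062) = 1/((3024 - 136) + 3062) = 1/(2888 + 3062) = 1/5950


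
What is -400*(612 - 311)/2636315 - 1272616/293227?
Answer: -61642203288/14055249791 ≈ -4.3857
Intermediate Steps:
-400*(612 - 311)/2636315 - 1272616/293227 = -400*301*(1/2636315) - 1272616*1/293227 = -120400*1/2636315 - 1272616/293227 = -24080/527263 - 1272616/293227 = -61642203288/14055249791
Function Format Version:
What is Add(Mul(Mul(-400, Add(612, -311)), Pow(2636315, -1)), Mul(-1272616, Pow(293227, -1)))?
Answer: Rational(-61642203288, 14055249791) ≈ -4.3857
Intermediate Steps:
Add(Mul(Mul(-400, Add(612, -311)), Pow(2636315, -1)), Mul(-1272616, Pow(293227, -1))) = Add(Mul(Mul(-400, 301), Rational(1, 2636315)), Mul(-1272616, Rational(1, 293227))) = Add(Mul(-120400, Rational(1, 2636315)), Rational(-1272616, 293227)) = Add(Rational(-24080, 527263), Rational(-1272616, 293227)) = Rational(-61642203288, 14055249791)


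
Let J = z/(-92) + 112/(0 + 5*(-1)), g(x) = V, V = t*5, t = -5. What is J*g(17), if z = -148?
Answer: 11955/23 ≈ 519.78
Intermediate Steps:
V = -25 (V = -5*5 = -25)
g(x) = -25
J = -2391/115 (J = -148/(-92) + 112/(0 + 5*(-1)) = -148*(-1/92) + 112/(0 - 5) = 37/23 + 112/(-5) = 37/23 + 112*(-⅕) = 37/23 - 112/5 = -2391/115 ≈ -20.791)
J*g(17) = -2391/115*(-25) = 11955/23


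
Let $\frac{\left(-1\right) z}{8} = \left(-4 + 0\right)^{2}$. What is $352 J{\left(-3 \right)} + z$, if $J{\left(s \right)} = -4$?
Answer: $-1536$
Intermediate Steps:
$z = -128$ ($z = - 8 \left(-4 + 0\right)^{2} = - 8 \left(-4\right)^{2} = \left(-8\right) 16 = -128$)
$352 J{\left(-3 \right)} + z = 352 \left(-4\right) - 128 = -1408 - 128 = -1536$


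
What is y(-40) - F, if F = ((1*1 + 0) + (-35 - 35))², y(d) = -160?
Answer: -4921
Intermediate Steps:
F = 4761 (F = ((1 + 0) - 70)² = (1 - 70)² = (-69)² = 4761)
y(-40) - F = -160 - 1*4761 = -160 - 4761 = -4921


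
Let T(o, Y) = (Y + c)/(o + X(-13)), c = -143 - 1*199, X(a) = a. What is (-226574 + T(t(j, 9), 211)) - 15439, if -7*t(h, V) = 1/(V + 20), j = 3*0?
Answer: -638887727/2640 ≈ -2.4200e+5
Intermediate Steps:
c = -342 (c = -143 - 199 = -342)
j = 0
t(h, V) = -1/(7*(20 + V)) (t(h, V) = -1/(7*(V + 20)) = -1/(7*(20 + V)))
T(o, Y) = (-342 + Y)/(-13 + o) (T(o, Y) = (Y - 342)/(o - 13) = (-342 + Y)/(-13 + o))
(-226574 + T(t(j, 9), 211)) - 15439 = (-226574 + (-342 + 211)/(-13 - 1/(140 + 7*9))) - 15439 = (-226574 - 131/(-13 - 1/(140 + 63))) - 15439 = (-226574 - 131/(-13 - 1/203)) - 15439 = (-226574 - 131/(-2640/203)) - 15439 = (-226574 - 203/2640*(-131)) - 15439 = (-226574 + 26593/2640) - 15439 = -598128767/2640 - 15439 = -638887727/2640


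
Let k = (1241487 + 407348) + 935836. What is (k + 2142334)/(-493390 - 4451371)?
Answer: -4727005/4944761 ≈ -0.95596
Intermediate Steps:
k = 2584671 (k = 1648835 + 935836 = 2584671)
(k + 2142334)/(-493390 - 4451371) = (2584671 + 2142334)/(-493390 - 4451371) = 4727005/(-4944761) = 4727005*(-1/4944761) = -4727005/4944761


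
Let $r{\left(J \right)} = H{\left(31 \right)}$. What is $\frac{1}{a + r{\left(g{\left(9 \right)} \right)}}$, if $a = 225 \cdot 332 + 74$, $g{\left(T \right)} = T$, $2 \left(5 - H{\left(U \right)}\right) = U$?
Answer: $\frac{2}{149527} \approx 1.3376 \cdot 10^{-5}$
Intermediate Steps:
$H{\left(U \right)} = 5 - \frac{U}{2}$
$r{\left(J \right)} = - \frac{21}{2}$ ($r{\left(J \right)} = 5 - \frac{31}{2} = - \frac{21}{2}$)
$a = 74774$ ($a = 74700 + 74 = 74774$)
$\frac{1}{a + r{\left(g{\left(9 \right)} \right)}} = \frac{1}{74774 - \frac{21}{2}} = \frac{1}{\frac{149527}{2}} = \frac{2}{149527}$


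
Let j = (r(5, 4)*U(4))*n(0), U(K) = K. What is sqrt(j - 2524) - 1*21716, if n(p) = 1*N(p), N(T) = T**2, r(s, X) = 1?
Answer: -21716 + 2*I*sqrt(631) ≈ -21716.0 + 50.239*I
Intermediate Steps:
n(p) = p**2 (n(p) = 1*p**2 = p**2)
j = 0 (j = (1*4)*0**2 = 4*0 = 0)
sqrt(j - 2524) - 1*21716 = sqrt(0 - 2524) - 1*21716 = sqrt(-2524) - 21716 = 2*I*sqrt(631) - 21716 = -21716 + 2*I*sqrt(631)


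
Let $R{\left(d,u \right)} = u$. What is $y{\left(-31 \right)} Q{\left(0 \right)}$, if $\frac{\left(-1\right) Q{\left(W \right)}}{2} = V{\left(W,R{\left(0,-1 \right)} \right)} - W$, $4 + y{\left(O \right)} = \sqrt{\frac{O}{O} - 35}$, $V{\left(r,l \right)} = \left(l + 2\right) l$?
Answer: $-8 + 2 i \sqrt{34} \approx -8.0 + 11.662 i$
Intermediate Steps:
$V{\left(r,l \right)} = l \left(2 + l\right)$ ($V{\left(r,l \right)} = \left(2 + l\right) l = l \left(2 + l\right)$)
$y{\left(O \right)} = -4 + i \sqrt{34}$ ($y{\left(O \right)} = -4 + \sqrt{\frac{O}{O} - 35} = -4 + \sqrt{1 - 35} = -4 + \sqrt{-34} = -4 + i \sqrt{34}$)
$Q{\left(W \right)} = 2 + 2 W$ ($Q{\left(W \right)} = - 2 \left(- (2 - 1) - W\right) = - 2 \left(\left(-1\right) 1 - W\right) = - 2 \left(-1 - W\right) = 2 + 2 W$)
$y{\left(-31 \right)} Q{\left(0 \right)} = \left(-4 + i \sqrt{34}\right) \left(2 + 2 \cdot 0\right) = \left(-4 + i \sqrt{34}\right) \left(2 + 0\right) = \left(-4 + i \sqrt{34}\right) 2 = -8 + 2 i \sqrt{34}$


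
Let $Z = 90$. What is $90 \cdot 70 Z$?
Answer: $567000$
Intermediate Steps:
$90 \cdot 70 Z = 90 \cdot 70 \cdot 90 = 6300 \cdot 90 = 567000$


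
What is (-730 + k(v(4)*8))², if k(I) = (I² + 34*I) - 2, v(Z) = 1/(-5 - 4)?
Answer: 3803928976/6561 ≈ 5.7978e+5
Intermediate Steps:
v(Z) = -⅑ (v(Z) = 1/(-9) = -⅑)
k(I) = -2 + I² + 34*I
(-730 + k(v(4)*8))² = (-730 + (-2 + (-⅑*8)² + 34*(-⅑*8)))² = (-730 + (-2 + (-8/9)² + 34*(-8/9)))² = (-730 + (-2 + 64/81 - 272/9))² = (-730 - 2546/81)² = (-61676/81)² = 3803928976/6561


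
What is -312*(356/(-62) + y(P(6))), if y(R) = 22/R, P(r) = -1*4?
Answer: 108732/31 ≈ 3507.5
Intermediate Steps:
P(r) = -4
-312*(356/(-62) + y(P(6))) = -312*(356/(-62) + 22/(-4)) = -312*(356*(-1/62) + 22*(-1/4)) = -312*(-178/31 - 11/2) = -312*(-697/62) = 108732/31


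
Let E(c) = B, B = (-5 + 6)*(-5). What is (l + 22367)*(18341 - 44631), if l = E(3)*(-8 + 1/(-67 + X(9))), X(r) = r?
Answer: -17083386595/29 ≈ -5.8908e+8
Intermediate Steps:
B = -5 (B = 1*(-5) = -5)
E(c) = -5
l = 2325/58 (l = -5*(-8 + 1/(-67 + 9)) = -5*(-8 + 1/(-58)) = -5*(-8 - 1/58) = -5*(-465/58) = 2325/58 ≈ 40.086)
(l + 22367)*(18341 - 44631) = (2325/58 + 22367)*(18341 - 44631) = (1299611/58)*(-26290) = -17083386595/29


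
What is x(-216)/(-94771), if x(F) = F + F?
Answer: 432/94771 ≈ 0.0045584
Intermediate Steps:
x(F) = 2*F
x(-216)/(-94771) = (2*(-216))/(-94771) = -432*(-1/94771) = 432/94771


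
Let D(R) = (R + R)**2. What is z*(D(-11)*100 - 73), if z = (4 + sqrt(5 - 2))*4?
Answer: 773232 + 193308*sqrt(3) ≈ 1.1081e+6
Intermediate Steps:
D(R) = 4*R**2 (D(R) = (2*R)**2 = 4*R**2)
z = 16 + 4*sqrt(3) (z = (4 + sqrt(3))*4 = 16 + 4*sqrt(3) ≈ 22.928)
z*(D(-11)*100 - 73) = (16 + 4*sqrt(3))*((4*(-11)**2)*100 - 73) = (16 + 4*sqrt(3))*((4*121)*100 - 73) = (16 + 4*sqrt(3))*(484*100 - 73) = (16 + 4*sqrt(3))*(48400 - 73) = (16 + 4*sqrt(3))*48327 = 773232 + 193308*sqrt(3)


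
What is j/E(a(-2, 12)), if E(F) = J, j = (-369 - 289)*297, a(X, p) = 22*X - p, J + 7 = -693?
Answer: 13959/50 ≈ 279.18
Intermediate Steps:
J = -700 (J = -7 - 693 = -700)
a(X, p) = -p + 22*X
j = -195426 (j = -658*297 = -195426)
E(F) = -700
j/E(a(-2, 12)) = -195426/(-700) = -195426*(-1/700) = 13959/50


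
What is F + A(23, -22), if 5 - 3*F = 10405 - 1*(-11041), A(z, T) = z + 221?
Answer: -6903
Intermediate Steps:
A(z, T) = 221 + z
F = -7147 (F = 5/3 - (10405 - 1*(-11041))/3 = 5/3 - (10405 + 11041)/3 = 5/3 - 1/3*21446 = 5/3 - 21446/3 = -7147)
F + A(23, -22) = -7147 + (221 + 23) = -7147 + 244 = -6903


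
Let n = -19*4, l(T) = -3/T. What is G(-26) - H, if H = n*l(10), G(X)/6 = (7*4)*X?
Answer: -21954/5 ≈ -4390.8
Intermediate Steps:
G(X) = 168*X (G(X) = 6*((7*4)*X) = 6*(28*X) = 168*X)
n = -76
H = 114/5 (H = -(-228)/10 = -76*(-3/10) = 114/5 ≈ 22.800)
G(-26) - H = 168*(-26) - 1*114/5 = -4368 - 114/5 = -21954/5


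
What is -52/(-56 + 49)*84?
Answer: 624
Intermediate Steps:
-52/(-56 + 49)*84 = -52/(-7)*84 = -52*(-⅐)*84 = (52/7)*84 = 624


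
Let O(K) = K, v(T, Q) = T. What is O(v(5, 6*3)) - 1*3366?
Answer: -3361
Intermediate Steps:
O(v(5, 6*3)) - 1*3366 = 5 - 1*3366 = 5 - 3366 = -3361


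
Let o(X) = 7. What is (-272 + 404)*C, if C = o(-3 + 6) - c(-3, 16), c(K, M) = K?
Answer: 1320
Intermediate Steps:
C = 10 (C = 7 - 1*(-3) = 7 + 3 = 10)
(-272 + 404)*C = (-272 + 404)*10 = 132*10 = 1320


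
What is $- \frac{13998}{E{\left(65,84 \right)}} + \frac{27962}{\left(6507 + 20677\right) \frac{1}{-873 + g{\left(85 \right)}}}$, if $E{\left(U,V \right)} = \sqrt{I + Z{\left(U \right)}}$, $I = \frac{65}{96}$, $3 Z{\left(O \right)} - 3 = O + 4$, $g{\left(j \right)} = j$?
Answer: $- \frac{2754257}{3398} - \frac{55992 \sqrt{14214}}{2369} \approx -3628.4$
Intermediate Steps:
$Z{\left(O \right)} = \frac{7}{3} + \frac{O}{3}$ ($Z{\left(O \right)} = 1 + \frac{O + 4}{3} = 1 + \frac{4 + O}{3} = 1 + \left(\frac{4}{3} + \frac{O}{3}\right) = \frac{7}{3} + \frac{O}{3}$)
$I = \frac{65}{96}$ ($I = 65 \cdot \frac{1}{96} = \frac{65}{96} \approx 0.67708$)
$E{\left(U,V \right)} = \sqrt{\frac{289}{96} + \frac{U}{3}}$ ($E{\left(U,V \right)} = \sqrt{\frac{65}{96} + \left(\frac{7}{3} + \frac{U}{3}\right)} = \sqrt{\frac{289}{96} + \frac{U}{3}}$)
$- \frac{13998}{E{\left(65,84 \right)}} + \frac{27962}{\left(6507 + 20677\right) \frac{1}{-873 + g{\left(85 \right)}}} = - \frac{13998}{\frac{1}{24} \sqrt{1734 + 192 \cdot 65}} + \frac{27962}{\left(6507 + 20677\right) \frac{1}{-873 + 85}} = - \frac{13998}{\frac{1}{24} \sqrt{1734 + 12480}} + \frac{27962}{27184 \frac{1}{-788}} = - \frac{13998}{\frac{1}{24} \sqrt{14214}} + \frac{27962}{27184 \left(- \frac{1}{788}\right)} = - 13998 \frac{4 \sqrt{14214}}{2369} + \frac{27962}{- \frac{6796}{197}} = - \frac{55992 \sqrt{14214}}{2369} + 27962 \left(- \frac{197}{6796}\right) = - \frac{55992 \sqrt{14214}}{2369} - \frac{2754257}{3398} = - \frac{2754257}{3398} - \frac{55992 \sqrt{14214}}{2369}$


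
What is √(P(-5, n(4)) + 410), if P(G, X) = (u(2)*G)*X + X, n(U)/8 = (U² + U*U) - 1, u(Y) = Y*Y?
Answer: 3*I*√478 ≈ 65.59*I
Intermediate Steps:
u(Y) = Y²
n(U) = -8 + 16*U² (n(U) = 8*((U² + U*U) - 1) = 8*((U² + U²) - 1) = 8*(2*U² - 1) = 8*(-1 + 2*U²) = -8 + 16*U²)
P(G, X) = X + 4*G*X (P(G, X) = (2²*G)*X + X = (4*G)*X + X = 4*G*X + X = X + 4*G*X)
√(P(-5, n(4)) + 410) = √((-8 + 16*4²)*(1 + 4*(-5)) + 410) = √((-8 + 16*16)*(1 - 20) + 410) = √((-8 + 256)*(-19) + 410) = √(248*(-19) + 410) = √(-4712 + 410) = √(-4302) = 3*I*√478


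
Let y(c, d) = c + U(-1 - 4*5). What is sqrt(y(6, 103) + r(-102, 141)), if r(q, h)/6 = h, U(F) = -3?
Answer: sqrt(849) ≈ 29.138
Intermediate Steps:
r(q, h) = 6*h
y(c, d) = -3 + c (y(c, d) = c - 3 = -3 + c)
sqrt(y(6, 103) + r(-102, 141)) = sqrt((-3 + 6) + 6*141) = sqrt(3 + 846) = sqrt(849)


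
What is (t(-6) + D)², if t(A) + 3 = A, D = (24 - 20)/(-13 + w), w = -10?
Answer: 44521/529 ≈ 84.161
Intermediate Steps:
D = -4/23 (D = (24 - 20)/(-13 - 10) = 4/(-23) = 4*(-1/23) = -4/23 ≈ -0.17391)
t(A) = -3 + A
(t(-6) + D)² = ((-3 - 6) - 4/23)² = (-9 - 4/23)² = (-211/23)² = 44521/529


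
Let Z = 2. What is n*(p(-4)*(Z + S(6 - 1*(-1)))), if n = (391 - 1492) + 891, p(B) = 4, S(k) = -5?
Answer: 2520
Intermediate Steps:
n = -210 (n = -1101 + 891 = -210)
n*(p(-4)*(Z + S(6 - 1*(-1)))) = -840*(2 - 5) = -840*(-3) = -210*(-12) = 2520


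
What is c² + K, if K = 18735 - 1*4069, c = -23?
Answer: 15195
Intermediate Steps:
K = 14666 (K = 18735 - 4069 = 14666)
c² + K = (-23)² + 14666 = 529 + 14666 = 15195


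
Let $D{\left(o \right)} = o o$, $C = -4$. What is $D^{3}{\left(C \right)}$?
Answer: $4096$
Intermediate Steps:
$D{\left(o \right)} = o^{2}$
$D^{3}{\left(C \right)} = \left(\left(-4\right)^{2}\right)^{3} = 16^{3} = 4096$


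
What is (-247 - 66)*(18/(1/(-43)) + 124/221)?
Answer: 53501090/221 ≈ 2.4209e+5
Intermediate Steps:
(-247 - 66)*(18/(1/(-43)) + 124/221) = -313*(18/(-1/43) + 124*(1/221)) = -313*(18*(-43) + 124/221) = -313*(-774 + 124/221) = -313*(-170930/221) = 53501090/221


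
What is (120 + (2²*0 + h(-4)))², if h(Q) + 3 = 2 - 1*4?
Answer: 13225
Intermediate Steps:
h(Q) = -5 (h(Q) = -3 + (2 - 1*4) = -3 + (2 - 4) = -3 - 2 = -5)
(120 + (2²*0 + h(-4)))² = (120 + (2²*0 - 5))² = (120 + (4*0 - 5))² = (120 + (0 - 5))² = (120 - 5)² = 115² = 13225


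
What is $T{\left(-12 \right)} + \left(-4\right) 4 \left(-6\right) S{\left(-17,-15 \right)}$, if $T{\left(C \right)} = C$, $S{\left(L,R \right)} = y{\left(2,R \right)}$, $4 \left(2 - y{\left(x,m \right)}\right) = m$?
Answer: $540$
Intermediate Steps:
$y{\left(x,m \right)} = 2 - \frac{m}{4}$
$S{\left(L,R \right)} = 2 - \frac{R}{4}$
$T{\left(-12 \right)} + \left(-4\right) 4 \left(-6\right) S{\left(-17,-15 \right)} = -12 + \left(-4\right) 4 \left(-6\right) \left(2 - - \frac{15}{4}\right) = -12 + \left(-16\right) \left(-6\right) \left(2 + \frac{15}{4}\right) = -12 + 96 \cdot \frac{23}{4} = -12 + 552 = 540$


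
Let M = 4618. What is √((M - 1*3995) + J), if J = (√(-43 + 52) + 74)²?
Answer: 6*√182 ≈ 80.944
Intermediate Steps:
J = 5929 (J = (√9 + 74)² = (3 + 74)² = 77² = 5929)
√((M - 1*3995) + J) = √((4618 - 1*3995) + 5929) = √((4618 - 3995) + 5929) = √(623 + 5929) = √6552 = 6*√182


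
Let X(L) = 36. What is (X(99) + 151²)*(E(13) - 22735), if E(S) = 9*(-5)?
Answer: -520226860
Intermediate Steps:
E(S) = -45
(X(99) + 151²)*(E(13) - 22735) = (36 + 151²)*(-45 - 22735) = (36 + 22801)*(-22780) = 22837*(-22780) = -520226860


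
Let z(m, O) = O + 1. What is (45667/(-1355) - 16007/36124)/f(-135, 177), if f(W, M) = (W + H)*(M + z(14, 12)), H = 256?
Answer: -1671364193/1125314979800 ≈ -0.0014852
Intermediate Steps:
z(m, O) = 1 + O
f(W, M) = (13 + M)*(256 + W) (f(W, M) = (W + 256)*(M + (1 + 12)) = (256 + W)*(M + 13) = (256 + W)*(13 + M) = (13 + M)*(256 + W))
(45667/(-1355) - 16007/36124)/f(-135, 177) = (45667/(-1355) - 16007/36124)/(3328 + 13*(-135) + 256*177 + 177*(-135)) = (45667*(-1/1355) - 16007*1/36124)/(3328 - 1755 + 45312 - 23895) = (-45667/1355 - 16007/36124)/22990 = -1671364193/48948020*1/22990 = -1671364193/1125314979800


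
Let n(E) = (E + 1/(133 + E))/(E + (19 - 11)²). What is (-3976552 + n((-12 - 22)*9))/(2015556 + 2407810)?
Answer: -166482273093/185188640956 ≈ -0.89899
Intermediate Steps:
n(E) = (E + 1/(133 + E))/(64 + E) (n(E) = (E + 1/(133 + E))/(E + 8²) = (E + 1/(133 + E))/(E + 64) = (E + 1/(133 + E))/(64 + E))
(-3976552 + n((-12 - 22)*9))/(2015556 + 2407810) = (-3976552 + (1 + ((-12 - 22)*9)² + 133*((-12 - 22)*9))/(8512 + ((-12 - 22)*9)² + 197*((-12 - 22)*9)))/(2015556 + 2407810) = (-3976552 + (1 + (-34*9)² + 133*(-34*9))/(8512 + (-34*9)² + 197*(-34*9)))/4423366 = (-3976552 + (1 + (-306)² + 133*(-306))/(8512 + (-306)² + 197*(-306)))*(1/4423366) = (-3976552 + (1 + 93636 - 40698)/(8512 + 93636 - 60282))*(1/4423366) = (-3976552 + 52939/41866)*(1/4423366) = -166482273093/41866*1/4423366 = -166482273093/185188640956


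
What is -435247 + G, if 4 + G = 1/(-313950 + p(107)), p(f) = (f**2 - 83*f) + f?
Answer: -135482755026/311275 ≈ -4.3525e+5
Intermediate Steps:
p(f) = f**2 - 82*f
G = -1245101/311275 (G = -4 + 1/(-313950 + 107*(-82 + 107)) = -4 + 1/(-313950 + 107*25) = -4 + 1/(-313950 + 2675) = -4 + 1/(-311275) = -4 - 1/311275 = -1245101/311275 ≈ -4.0000)
-435247 + G = -435247 - 1245101/311275 = -135482755026/311275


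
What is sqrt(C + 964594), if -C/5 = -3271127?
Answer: sqrt(17320229) ≈ 4161.8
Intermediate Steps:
C = 16355635 (C = -5*(-3271127) = 16355635)
sqrt(C + 964594) = sqrt(16355635 + 964594) = sqrt(17320229)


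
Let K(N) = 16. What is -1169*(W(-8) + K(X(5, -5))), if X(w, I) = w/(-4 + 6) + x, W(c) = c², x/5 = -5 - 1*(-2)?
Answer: -93520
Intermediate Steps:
x = -15 (x = 5*(-5 - 1*(-2)) = 5*(-5 + 2) = 5*(-3) = -15)
X(w, I) = -15 + w/2 (X(w, I) = w/(-4 + 6) - 15 = w/2 - 15 = -15 + w/2)
-1169*(W(-8) + K(X(5, -5))) = -1169*((-8)² + 16) = -1169*(64 + 16) = -1169*80 = -93520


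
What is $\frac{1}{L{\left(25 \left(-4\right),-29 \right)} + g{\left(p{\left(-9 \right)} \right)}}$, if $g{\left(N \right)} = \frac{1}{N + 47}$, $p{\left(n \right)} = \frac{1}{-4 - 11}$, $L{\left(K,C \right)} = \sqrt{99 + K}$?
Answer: $\frac{10560}{495841} - \frac{495616 i}{495841} \approx 0.021297 - 0.99955 i$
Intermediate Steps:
$p{\left(n \right)} = - \frac{1}{15}$ ($p{\left(n \right)} = \frac{1}{-15} = - \frac{1}{15}$)
$g{\left(N \right)} = \frac{1}{47 + N}$
$\frac{1}{L{\left(25 \left(-4\right),-29 \right)} + g{\left(p{\left(-9 \right)} \right)}} = \frac{1}{\sqrt{99 + 25 \left(-4\right)} + \frac{1}{47 - \frac{1}{15}}} = \frac{1}{\sqrt{99 - 100} + \frac{1}{\frac{704}{15}}} = \frac{1}{\sqrt{-1} + \frac{15}{704}} = \frac{1}{i + \frac{15}{704}} = \frac{1}{\frac{15}{704} + i} = \frac{495616 \left(\frac{15}{704} - i\right)}{495841}$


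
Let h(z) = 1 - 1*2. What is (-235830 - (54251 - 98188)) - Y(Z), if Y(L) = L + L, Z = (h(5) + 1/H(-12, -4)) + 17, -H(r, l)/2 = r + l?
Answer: -3070801/16 ≈ -1.9193e+5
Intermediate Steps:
H(r, l) = -2*l - 2*r (H(r, l) = -2*(r + l) = -2*(l + r) = -2*l - 2*r)
h(z) = -1 (h(z) = 1 - 2 = -1)
Z = 513/32 (Z = (-1 + 1/(-2*(-4) - 2*(-12))) + 17 = (-1 + 1/(8 + 24)) + 17 = (-1 + 1/32) + 17 = -31/32 + 17 = 513/32 ≈ 16.031)
Y(L) = 2*L
(-235830 - (54251 - 98188)) - Y(Z) = (-235830 - (54251 - 98188)) - 2*513/32 = (-235830 - 1*(-43937)) - 1*513/16 = (-235830 + 43937) - 513/16 = -191893 - 513/16 = -3070801/16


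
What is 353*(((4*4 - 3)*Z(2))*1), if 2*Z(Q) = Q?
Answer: 4589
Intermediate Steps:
Z(Q) = Q/2
353*(((4*4 - 3)*Z(2))*1) = 353*(((4*4 - 3)*((1/2)*2))*1) = 353*(((16 - 3)*1)*1) = 353*((13*1)*1) = 353*(13*1) = 353*13 = 4589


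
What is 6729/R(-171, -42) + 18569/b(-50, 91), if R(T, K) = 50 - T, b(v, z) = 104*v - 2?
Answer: 1817677/67626 ≈ 26.878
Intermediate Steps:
b(v, z) = -2 + 104*v
6729/R(-171, -42) + 18569/b(-50, 91) = 6729/(50 - 1*(-171)) + 18569/(-2 + 104*(-50)) = 6729/(50 + 171) + 18569/(-2 - 5200) = 6729/221 + 18569/(-5202) = 6729*(1/221) + 18569*(-1/5202) = 6729/221 - 18569/5202 = 1817677/67626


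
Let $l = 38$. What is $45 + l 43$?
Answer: $1679$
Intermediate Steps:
$45 + l 43 = 45 + 38 \cdot 43 = 45 + 1634 = 1679$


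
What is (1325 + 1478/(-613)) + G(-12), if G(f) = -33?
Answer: 790518/613 ≈ 1289.6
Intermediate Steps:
(1325 + 1478/(-613)) + G(-12) = (1325 + 1478/(-613)) - 33 = (1325 + 1478*(-1/613)) - 33 = (1325 - 1478/613) - 33 = 810747/613 - 33 = 790518/613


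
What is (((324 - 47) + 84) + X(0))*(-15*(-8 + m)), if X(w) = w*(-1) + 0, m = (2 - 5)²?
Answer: -5415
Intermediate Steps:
m = 9 (m = (-3)² = 9)
X(w) = -w (X(w) = -w + 0 = -w)
(((324 - 47) + 84) + X(0))*(-15*(-8 + m)) = (((324 - 47) + 84) - 1*0)*(-15*(-8 + 9)) = ((277 + 84) + 0)*(-15*1) = (361 + 0)*(-15) = 361*(-15) = -5415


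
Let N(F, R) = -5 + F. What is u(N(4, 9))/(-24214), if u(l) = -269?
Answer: 269/24214 ≈ 0.011109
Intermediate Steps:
u(N(4, 9))/(-24214) = -269/(-24214) = -269*(-1/24214) = 269/24214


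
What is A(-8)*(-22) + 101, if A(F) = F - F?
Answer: 101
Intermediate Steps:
A(F) = 0
A(-8)*(-22) + 101 = 0*(-22) + 101 = 0 + 101 = 101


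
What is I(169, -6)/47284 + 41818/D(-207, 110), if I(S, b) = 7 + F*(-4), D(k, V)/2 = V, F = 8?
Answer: 494329203/2600620 ≈ 190.08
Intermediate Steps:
D(k, V) = 2*V
I(S, b) = -25 (I(S, b) = 7 + 8*(-4) = 7 - 32 = -25)
I(169, -6)/47284 + 41818/D(-207, 110) = -25/47284 + 41818/((2*110)) = -25*1/47284 + 41818/220 = -25/47284 + 41818*(1/220) = -25/47284 + 20909/110 = 494329203/2600620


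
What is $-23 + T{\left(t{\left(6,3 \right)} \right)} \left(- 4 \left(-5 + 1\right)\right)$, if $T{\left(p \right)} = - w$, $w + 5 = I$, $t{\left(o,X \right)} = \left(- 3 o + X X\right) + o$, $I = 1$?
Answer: $41$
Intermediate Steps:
$t{\left(o,X \right)} = X^{2} - 2 o$ ($t{\left(o,X \right)} = \left(- 3 o + X^{2}\right) + o = \left(X^{2} - 3 o\right) + o = X^{2} - 2 o$)
$w = -4$ ($w = -5 + 1 = -4$)
$T{\left(p \right)} = 4$ ($T{\left(p \right)} = \left(-1\right) \left(-4\right) = 4$)
$-23 + T{\left(t{\left(6,3 \right)} \right)} \left(- 4 \left(-5 + 1\right)\right) = -23 + 4 \left(- 4 \left(-5 + 1\right)\right) = -23 + 4 \left(\left(-4\right) \left(-4\right)\right) = -23 + 4 \cdot 16 = -23 + 64 = 41$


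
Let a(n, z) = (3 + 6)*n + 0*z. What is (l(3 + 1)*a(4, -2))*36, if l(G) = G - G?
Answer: 0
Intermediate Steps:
a(n, z) = 9*n (a(n, z) = 9*n + 0 = 9*n)
l(G) = 0
(l(3 + 1)*a(4, -2))*36 = (0*(9*4))*36 = (0*36)*36 = 0*36 = 0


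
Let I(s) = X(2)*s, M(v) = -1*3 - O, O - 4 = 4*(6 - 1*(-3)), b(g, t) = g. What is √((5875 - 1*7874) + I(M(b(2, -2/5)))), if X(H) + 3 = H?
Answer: 2*I*√489 ≈ 44.227*I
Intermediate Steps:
X(H) = -3 + H
O = 40 (O = 4 + 4*(6 - 1*(-3)) = 4 + 4*(6 + 3) = 4 + 4*9 = 4 + 36 = 40)
M(v) = -43 (M(v) = -1*3 - 1*40 = -3 - 40 = -43)
I(s) = -s (I(s) = (-3 + 2)*s = -s)
√((5875 - 1*7874) + I(M(b(2, -2/5)))) = √((5875 - 1*7874) - 1*(-43)) = √((5875 - 7874) + 43) = √(-1999 + 43) = √(-1956) = 2*I*√489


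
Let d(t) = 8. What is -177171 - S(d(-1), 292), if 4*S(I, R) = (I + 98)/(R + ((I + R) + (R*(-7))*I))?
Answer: -5584429867/31520 ≈ -1.7717e+5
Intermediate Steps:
S(I, R) = (98 + I)/(4*(I + 2*R - 7*I*R)) (S(I, R) = ((I + 98)/(R + ((I + R) + (R*(-7))*I)))/4 = ((98 + I)/(R + ((I + R) + (-7*R)*I)))/4 = ((98 + I)/(R + ((I + R) - 7*I*R)))/4 = ((98 + I)/(R + (I + R - 7*I*R)))/4 = ((98 + I)/(I + 2*R - 7*I*R))/4 = (98 + I)/(4*(I + 2*R - 7*I*R)))
-177171 - S(d(-1), 292) = -177171 - (98 + 8)/(4*(8 + 2*292 - 7*8*292)) = -177171 - 106/(4*(8 + 584 - 16352)) = -177171 - 106/(4*(-15760)) = -177171 - (-1)*106/(4*15760) = -177171 - 1*(-53/31520) = -177171 + 53/31520 = -5584429867/31520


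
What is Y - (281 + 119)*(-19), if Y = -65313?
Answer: -57713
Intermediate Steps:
Y - (281 + 119)*(-19) = -65313 - (281 + 119)*(-19) = -65313 - 400*(-19) = -65313 - 1*(-7600) = -65313 + 7600 = -57713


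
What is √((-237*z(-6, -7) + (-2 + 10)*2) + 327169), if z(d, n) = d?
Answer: √328607 ≈ 573.24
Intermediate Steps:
√((-237*z(-6, -7) + (-2 + 10)*2) + 327169) = √((-237*(-6) + (-2 + 10)*2) + 327169) = √((1422 + 8*2) + 327169) = √((1422 + 16) + 327169) = √(1438 + 327169) = √328607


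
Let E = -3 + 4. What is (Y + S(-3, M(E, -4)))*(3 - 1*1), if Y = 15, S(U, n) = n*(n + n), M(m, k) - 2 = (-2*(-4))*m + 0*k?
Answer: 430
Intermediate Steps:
E = 1
M(m, k) = 2 + 8*m (M(m, k) = 2 + ((-2*(-4))*m + 0*k) = 2 + (8*m + 0) = 2 + 8*m)
S(U, n) = 2*n² (S(U, n) = n*(2*n) = 2*n²)
(Y + S(-3, M(E, -4)))*(3 - 1*1) = (15 + 2*(2 + 8*1)²)*(3 - 1*1) = (15 + 2*(2 + 8)²)*(3 - 1) = (15 + 2*10²)*2 = (15 + 2*100)*2 = (15 + 200)*2 = 215*2 = 430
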